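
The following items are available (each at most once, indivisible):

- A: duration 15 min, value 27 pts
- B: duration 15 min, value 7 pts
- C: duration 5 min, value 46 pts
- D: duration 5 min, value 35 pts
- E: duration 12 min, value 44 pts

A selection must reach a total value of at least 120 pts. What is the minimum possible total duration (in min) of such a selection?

22

Subsets with value ≥ 120, sorted by total duration:
- C+D+E: duration 22, value 125
- A+C+D+E: duration 37, value 152
- B+C+D+E: duration 37, value 132
- A+B+C+E: duration 47, value 124
Minimum duration: 22 min.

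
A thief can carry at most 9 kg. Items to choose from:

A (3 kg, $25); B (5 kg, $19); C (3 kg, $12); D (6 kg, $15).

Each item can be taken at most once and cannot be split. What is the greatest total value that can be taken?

$44

This is a 0/1 knapsack; check combinations near the capacity.
- A+B: weight 3+5=8, value 25+19=44
- A+D: weight 3+6=9, value 25+15=40
- A+C: weight 3+3=6, value 25+12=37
- B+C: weight 5+3=8, value 19+12=31
Best: $44.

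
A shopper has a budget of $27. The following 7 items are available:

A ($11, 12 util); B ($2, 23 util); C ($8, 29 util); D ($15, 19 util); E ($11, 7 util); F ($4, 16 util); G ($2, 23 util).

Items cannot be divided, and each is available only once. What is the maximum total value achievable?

This is a 0/1 knapsack; check combinations near the capacity.
- A+B+C+F+G: cost 11+2+8+4+2=27, value 12+23+29+16+23=103
- B+C+E+F+G: cost 2+8+11+4+2=27, value 23+29+7+16+23=98
- B+C+D+G: cost 2+8+15+2=27, value 23+29+19+23=94
Best: 103 util.

103 util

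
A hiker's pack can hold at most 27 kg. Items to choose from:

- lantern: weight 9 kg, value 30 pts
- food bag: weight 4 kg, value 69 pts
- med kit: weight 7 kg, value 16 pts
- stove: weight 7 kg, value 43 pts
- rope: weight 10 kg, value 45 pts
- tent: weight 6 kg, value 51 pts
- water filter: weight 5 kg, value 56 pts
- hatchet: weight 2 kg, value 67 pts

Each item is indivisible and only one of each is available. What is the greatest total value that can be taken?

Check high-value combinations within 27 kg:
- food bag+rope+tent+water filter+hatchet: weight 4+10+6+5+2=27, value 69+45+51+56+67=288
- food bag+stove+tent+water filter+hatchet: weight 4+7+6+5+2=24, value 69+43+51+56+67=286
- lantern+food bag+tent+water filter+hatchet: weight 9+4+6+5+2=26, value 30+69+51+56+67=273
- lantern+food bag+stove+water filter+hatchet: weight 9+4+7+5+2=27, value 30+69+43+56+67=265
- food bag+med kit+tent+water filter+hatchet: weight 4+7+6+5+2=24, value 69+16+51+56+67=259
Best: 288 pts.

288 pts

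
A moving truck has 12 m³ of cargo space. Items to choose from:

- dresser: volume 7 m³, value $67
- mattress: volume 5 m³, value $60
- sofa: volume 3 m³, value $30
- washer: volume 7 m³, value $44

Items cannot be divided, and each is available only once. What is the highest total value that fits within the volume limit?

Check high-value combinations within 12 m³:
- dresser+mattress: volume 7+5=12, value 67+60=127
- mattress+washer: volume 5+7=12, value 60+44=104
- dresser+sofa: volume 7+3=10, value 67+30=97
- mattress+sofa: volume 5+3=8, value 60+30=90
Best: $127.

$127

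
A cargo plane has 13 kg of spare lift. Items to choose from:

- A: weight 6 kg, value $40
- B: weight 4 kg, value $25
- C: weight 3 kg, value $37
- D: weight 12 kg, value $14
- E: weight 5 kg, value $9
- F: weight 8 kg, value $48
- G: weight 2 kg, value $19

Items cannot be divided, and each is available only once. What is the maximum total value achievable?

Check high-value combinations within 13 kg:
- C+F+G: weight 3+8+2=13, value 37+48+19=104
- A+B+C: weight 6+4+3=13, value 40+25+37=102
- A+C+G: weight 6+3+2=11, value 40+37+19=96
- C+F: weight 3+8=11, value 37+48=85
- A+B+G: weight 6+4+2=12, value 40+25+19=84
Best: $104.

$104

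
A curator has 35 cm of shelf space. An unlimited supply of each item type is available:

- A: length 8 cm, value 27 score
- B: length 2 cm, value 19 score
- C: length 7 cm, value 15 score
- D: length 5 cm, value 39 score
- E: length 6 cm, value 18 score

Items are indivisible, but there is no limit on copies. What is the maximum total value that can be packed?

Best value-per-unit is B at 19/2; filling with it alone gives 17×19 = 323.
Optimal mix: 15×B + 1×D → length 35, value 324.

324 score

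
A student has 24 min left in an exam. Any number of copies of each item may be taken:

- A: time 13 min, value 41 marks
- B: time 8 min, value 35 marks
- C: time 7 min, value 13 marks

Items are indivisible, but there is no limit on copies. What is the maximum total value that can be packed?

Best value-per-unit is B at 35/8, and filling with it alone uses time 3×8=24. No mix of the others beats 3×35 = 105.

105 marks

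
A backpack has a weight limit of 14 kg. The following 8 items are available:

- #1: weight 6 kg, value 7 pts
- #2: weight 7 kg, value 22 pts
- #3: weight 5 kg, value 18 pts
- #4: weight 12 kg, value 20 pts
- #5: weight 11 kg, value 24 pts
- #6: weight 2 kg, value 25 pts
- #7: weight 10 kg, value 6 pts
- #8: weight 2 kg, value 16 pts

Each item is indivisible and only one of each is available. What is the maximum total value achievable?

Check high-value combinations within 14 kg:
- #2+#3+#6: weight 7+5+2=14, value 22+18+25=65
- #2+#6+#8: weight 7+2+2=11, value 22+25+16=63
- #3+#6+#8: weight 5+2+2=9, value 18+25+16=59
- #2+#3+#8: weight 7+5+2=14, value 22+18+16=56
- #1+#3+#6: weight 6+5+2=13, value 7+18+25=50
Best: 65 pts.

65 pts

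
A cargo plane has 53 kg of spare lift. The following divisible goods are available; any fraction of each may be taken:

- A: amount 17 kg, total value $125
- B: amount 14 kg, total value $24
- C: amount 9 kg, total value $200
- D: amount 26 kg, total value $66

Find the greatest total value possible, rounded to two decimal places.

392.71

Take in order of value per unit:
- C (200/9 per unit): all 9 → value 200, running total 200.00
- A (125/17 per unit): all 17 → value 125, running total 325.00
- D (66/26 per unit): all 26 → value 66, running total 391.00
- B (24/14 per unit): 1 of 14 → value 1×24/14 = 1.7143, running total 392.71
Total 392.71.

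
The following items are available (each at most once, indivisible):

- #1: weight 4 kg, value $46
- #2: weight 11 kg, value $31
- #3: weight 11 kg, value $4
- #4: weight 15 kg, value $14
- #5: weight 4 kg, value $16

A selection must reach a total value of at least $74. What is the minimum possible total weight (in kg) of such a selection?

Subsets with value ≥ 74, sorted by total weight:
- #1+#2: weight 15, value 77
- #1+#2+#5: weight 19, value 93
- #1+#4+#5: weight 23, value 76
Minimum weight: 15 kg.

15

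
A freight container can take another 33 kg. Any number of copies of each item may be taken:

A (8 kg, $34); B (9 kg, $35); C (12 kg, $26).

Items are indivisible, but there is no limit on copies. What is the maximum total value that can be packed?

$137

Best value-per-unit is A at 34/8; filling with it alone gives 4×34 = 136.
Optimal mix: 3×A + 1×B → weight 33, value 137.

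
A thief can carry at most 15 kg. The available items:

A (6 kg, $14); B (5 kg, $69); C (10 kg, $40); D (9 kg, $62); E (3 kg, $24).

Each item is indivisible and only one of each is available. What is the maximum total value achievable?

$131

Check high-value combinations within 15 kg:
- B+D: weight 5+9=14, value 69+62=131
- B+C: weight 5+10=15, value 69+40=109
- A+B+E: weight 6+5+3=14, value 14+69+24=107
- B+E: weight 5+3=8, value 69+24=93
- D+E: weight 9+3=12, value 62+24=86
Best: $131.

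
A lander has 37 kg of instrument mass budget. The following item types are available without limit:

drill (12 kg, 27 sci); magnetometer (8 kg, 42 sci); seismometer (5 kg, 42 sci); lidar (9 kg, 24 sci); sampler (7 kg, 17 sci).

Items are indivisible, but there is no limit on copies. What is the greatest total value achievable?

Best value-per-unit is seismometer at 42/5, and filling with it alone uses mass 7×5=35. No mix of the others beats 7×42 = 294.

294 sci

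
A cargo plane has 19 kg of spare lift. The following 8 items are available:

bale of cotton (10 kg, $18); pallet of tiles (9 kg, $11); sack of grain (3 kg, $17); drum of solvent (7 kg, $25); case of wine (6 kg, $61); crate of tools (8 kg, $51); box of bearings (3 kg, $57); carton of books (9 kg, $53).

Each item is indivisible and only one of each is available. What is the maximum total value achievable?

$171

Check high-value combinations within 19 kg:
- case of wine+box of bearings+carton of books: weight 6+3+9=18, value 61+57+53=171
- case of wine+crate of tools+box of bearings: weight 6+8+3=17, value 61+51+57=169
- sack of grain+drum of solvent+case of wine+box of bearings: weight 3+7+6+3=19, value 17+25+61+57=160
- drum of solvent+case of wine+box of bearings: weight 7+6+3=16, value 25+61+57=143
- bale of cotton+case of wine+box of bearings: weight 10+6+3=19, value 18+61+57=136
Best: $171.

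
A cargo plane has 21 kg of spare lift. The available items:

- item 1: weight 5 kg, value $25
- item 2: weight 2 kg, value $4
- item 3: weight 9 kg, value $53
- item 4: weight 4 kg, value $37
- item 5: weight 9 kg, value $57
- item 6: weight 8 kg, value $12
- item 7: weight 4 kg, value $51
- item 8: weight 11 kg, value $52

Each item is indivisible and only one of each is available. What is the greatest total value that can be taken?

$149

Check high-value combinations within 21 kg:
- item 2+item 4+item 5+item 7: weight 2+4+9+4=19, value 4+37+57+51=149
- item 4+item 5+item 7: weight 4+9+4=17, value 37+57+51=145
- item 2+item 3+item 4+item 7: weight 2+9+4+4=19, value 4+53+37+51=145
- item 2+item 4+item 7+item 8: weight 2+4+4+11=21, value 4+37+51+52=144
- item 3+item 4+item 7: weight 9+4+4=17, value 53+37+51=141
Best: $149.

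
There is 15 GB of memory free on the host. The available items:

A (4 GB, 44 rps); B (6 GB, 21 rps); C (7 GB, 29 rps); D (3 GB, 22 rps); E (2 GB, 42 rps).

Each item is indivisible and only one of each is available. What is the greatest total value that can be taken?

129 rps

Check high-value combinations within 15 GB:
- A+B+D+E: memory 4+6+3+2=15, value 44+21+22+42=129
- A+C+E: memory 4+7+2=13, value 44+29+42=115
- A+D+E: memory 4+3+2=9, value 44+22+42=108
- A+B+E: memory 4+6+2=12, value 44+21+42=107
- A+C+D: memory 4+7+3=14, value 44+29+22=95
Best: 129 rps.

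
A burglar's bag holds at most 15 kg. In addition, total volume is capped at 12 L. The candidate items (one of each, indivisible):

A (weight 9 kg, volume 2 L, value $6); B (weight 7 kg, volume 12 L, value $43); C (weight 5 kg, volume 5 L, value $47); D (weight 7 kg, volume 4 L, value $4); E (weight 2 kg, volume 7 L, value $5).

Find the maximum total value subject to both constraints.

$53

Feasible sets respecting both limits:
- A+C: weight 14, volume 7, value 53
- C+E: weight 7, volume 12, value 52
- C+D: weight 12, volume 9, value 51
Best: $53.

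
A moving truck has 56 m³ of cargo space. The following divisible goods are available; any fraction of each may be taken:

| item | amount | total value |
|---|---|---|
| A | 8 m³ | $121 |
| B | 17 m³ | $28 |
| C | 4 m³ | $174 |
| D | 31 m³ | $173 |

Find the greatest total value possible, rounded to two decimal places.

489.41

Take in order of value per unit:
- C (174/4 per unit): all 4 → value 174, running total 174.00
- A (121/8 per unit): all 8 → value 121, running total 295.00
- D (173/31 per unit): all 31 → value 173, running total 468.00
- B (28/17 per unit): 13 of 17 → value 13×28/17 = 21.4118, running total 489.41
Total 489.41.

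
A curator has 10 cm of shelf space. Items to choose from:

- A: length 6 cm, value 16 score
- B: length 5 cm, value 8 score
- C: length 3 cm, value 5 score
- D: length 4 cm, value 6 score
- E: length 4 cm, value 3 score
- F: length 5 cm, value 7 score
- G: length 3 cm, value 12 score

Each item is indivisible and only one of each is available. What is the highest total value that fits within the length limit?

This is a 0/1 knapsack; check combinations near the capacity.
- A+G: length 6+3=9, value 16+12=28
- C+D+G: length 3+4+3=10, value 5+6+12=23
- A+D: length 6+4=10, value 16+6=22
Best: 28 score.

28 score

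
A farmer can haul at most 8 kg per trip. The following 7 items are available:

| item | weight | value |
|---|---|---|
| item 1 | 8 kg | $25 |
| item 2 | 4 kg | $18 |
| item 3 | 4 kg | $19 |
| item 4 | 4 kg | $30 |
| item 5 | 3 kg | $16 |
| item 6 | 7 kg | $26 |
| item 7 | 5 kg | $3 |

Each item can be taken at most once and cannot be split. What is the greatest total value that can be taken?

$49

Check high-value combinations within 8 kg:
- item 3+item 4: weight 4+4=8, value 19+30=49
- item 2+item 4: weight 4+4=8, value 18+30=48
- item 4+item 5: weight 4+3=7, value 30+16=46
- item 2+item 3: weight 4+4=8, value 18+19=37
- item 3+item 5: weight 4+3=7, value 19+16=35
Best: $49.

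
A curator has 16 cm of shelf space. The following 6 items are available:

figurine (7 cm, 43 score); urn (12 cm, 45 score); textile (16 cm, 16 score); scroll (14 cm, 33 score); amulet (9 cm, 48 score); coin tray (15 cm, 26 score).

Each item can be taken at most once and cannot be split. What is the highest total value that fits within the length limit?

91 score

Check high-value combinations within 16 cm:
- figurine+amulet: length 7+9=16, value 43+48=91
- amulet: length 9, value 48
- urn: length 12, value 45
- figurine: length 7, value 43
Best: 91 score.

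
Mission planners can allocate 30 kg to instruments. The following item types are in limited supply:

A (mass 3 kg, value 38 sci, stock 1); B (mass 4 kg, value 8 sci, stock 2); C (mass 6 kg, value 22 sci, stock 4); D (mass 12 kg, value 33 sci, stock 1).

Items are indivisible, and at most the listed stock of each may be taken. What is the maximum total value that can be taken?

Top feasible selections:
- 1×A + 4×C: mass 27, value 126
- 1×A + 2×B + 3×C: mass 29, value 120
- 1×A + 2×C + 1×D: mass 27, value 115
Best: 126 sci.

126 sci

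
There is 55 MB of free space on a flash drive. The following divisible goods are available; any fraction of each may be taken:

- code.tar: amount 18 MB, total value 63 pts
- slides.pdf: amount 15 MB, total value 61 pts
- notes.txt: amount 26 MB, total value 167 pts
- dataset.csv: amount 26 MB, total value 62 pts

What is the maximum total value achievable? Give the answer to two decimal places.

277.00

Take in order of value per unit:
- notes.txt (167/26 per unit): all 26 → value 167, running total 167.00
- slides.pdf (61/15 per unit): all 15 → value 61, running total 228.00
- code.tar (63/18 per unit): 14 of 18 → value 14×63/18 = 49.0000, running total 277.00
Total 277.00.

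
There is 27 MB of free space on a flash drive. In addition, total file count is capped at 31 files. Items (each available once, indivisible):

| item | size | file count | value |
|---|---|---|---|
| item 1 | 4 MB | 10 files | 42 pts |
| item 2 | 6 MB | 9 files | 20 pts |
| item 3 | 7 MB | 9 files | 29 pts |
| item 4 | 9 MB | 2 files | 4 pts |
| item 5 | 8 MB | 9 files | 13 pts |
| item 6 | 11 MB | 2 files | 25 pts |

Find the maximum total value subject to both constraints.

Feasible sets respecting both limits:
- item 1+item 3+item 6: size 22, file count 21, value 96
- item 1+item 2+item 3+item 4: size 26, file count 30, value 95
- item 1+item 2+item 3: size 17, file count 28, value 91
- item 1+item 2+item 6: size 21, file count 21, value 87
Best: 96 pts.

96 pts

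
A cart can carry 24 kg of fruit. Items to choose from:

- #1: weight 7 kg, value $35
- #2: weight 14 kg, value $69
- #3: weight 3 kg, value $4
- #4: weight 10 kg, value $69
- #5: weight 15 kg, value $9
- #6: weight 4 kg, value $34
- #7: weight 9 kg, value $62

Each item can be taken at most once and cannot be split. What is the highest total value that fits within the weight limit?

This is a 0/1 knapsack; check combinations near the capacity.
- #4+#6+#7: weight 10+4+9=23, value 69+34+62=165
- #1+#3+#4+#6: weight 7+3+10+4=24, value 35+4+69+34=142
- #1+#4+#6: weight 7+10+4=21, value 35+69+34=138
- #2+#4: weight 14+10=24, value 69+69=138
- #3+#4+#7: weight 3+10+9=22, value 4+69+62=135
Best: $165.

$165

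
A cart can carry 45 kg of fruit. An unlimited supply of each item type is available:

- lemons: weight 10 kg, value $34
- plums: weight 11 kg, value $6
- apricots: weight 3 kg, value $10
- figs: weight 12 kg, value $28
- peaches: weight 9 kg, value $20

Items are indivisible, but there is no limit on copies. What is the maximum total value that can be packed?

$152

Best value-per-unit is lemons at 34/10; filling with it alone gives 4×34 = 136.
Optimal mix: 3×lemons + 5×apricots → weight 45, value 152.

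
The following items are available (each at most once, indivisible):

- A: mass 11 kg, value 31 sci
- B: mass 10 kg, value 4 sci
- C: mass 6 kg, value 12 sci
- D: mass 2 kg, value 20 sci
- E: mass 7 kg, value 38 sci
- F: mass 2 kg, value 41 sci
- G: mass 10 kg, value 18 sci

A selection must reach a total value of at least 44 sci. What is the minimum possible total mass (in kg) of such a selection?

Subsets with value ≥ 44, sorted by total mass:
- D+F: mass 4, value 61
- C+F: mass 8, value 53
Minimum mass: 4 kg.

4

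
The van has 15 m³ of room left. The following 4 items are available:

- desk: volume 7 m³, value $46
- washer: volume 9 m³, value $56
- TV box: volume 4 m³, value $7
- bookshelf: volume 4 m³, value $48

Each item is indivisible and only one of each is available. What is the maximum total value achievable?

$104

This is a 0/1 knapsack; check combinations near the capacity.
- washer+bookshelf: volume 9+4=13, value 56+48=104
- desk+TV box+bookshelf: volume 7+4+4=15, value 46+7+48=101
- desk+bookshelf: volume 7+4=11, value 46+48=94
- washer+TV box: volume 9+4=13, value 56+7=63
Best: $104.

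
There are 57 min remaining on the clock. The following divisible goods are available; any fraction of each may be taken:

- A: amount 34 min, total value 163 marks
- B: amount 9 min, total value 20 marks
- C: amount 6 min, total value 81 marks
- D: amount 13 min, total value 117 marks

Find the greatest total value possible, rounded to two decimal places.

369.89

Take in order of value per unit:
- C (81/6 per unit): all 6 → value 81, running total 81.00
- D (117/13 per unit): all 13 → value 117, running total 198.00
- A (163/34 per unit): all 34 → value 163, running total 361.00
- B (20/9 per unit): 4 of 9 → value 4×20/9 = 8.8889, running total 369.89
Total 369.89.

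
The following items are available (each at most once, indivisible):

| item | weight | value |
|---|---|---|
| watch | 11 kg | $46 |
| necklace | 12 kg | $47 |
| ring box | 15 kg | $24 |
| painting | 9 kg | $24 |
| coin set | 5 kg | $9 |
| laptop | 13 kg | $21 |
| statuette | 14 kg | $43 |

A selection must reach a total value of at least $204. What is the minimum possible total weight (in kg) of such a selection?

Subsets with value ≥ 204, sorted by total weight:
- watch+necklace+ring box+painting+laptop+statuette: weight 74, value 205
- watch+necklace+ring box+painting+coin set+laptop+statuette: weight 79, value 214
Minimum weight: 74 kg.

74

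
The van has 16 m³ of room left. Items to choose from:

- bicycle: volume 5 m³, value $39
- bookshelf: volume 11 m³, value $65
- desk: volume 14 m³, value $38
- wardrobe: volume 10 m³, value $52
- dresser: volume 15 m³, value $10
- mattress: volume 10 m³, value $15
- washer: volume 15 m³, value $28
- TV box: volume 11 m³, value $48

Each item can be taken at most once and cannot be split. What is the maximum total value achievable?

$104

Check high-value combinations within 16 m³:
- bicycle+bookshelf: volume 5+11=16, value 39+65=104
- bicycle+wardrobe: volume 5+10=15, value 39+52=91
- bicycle+TV box: volume 5+11=16, value 39+48=87
- bookshelf: volume 11, value 65
Best: $104.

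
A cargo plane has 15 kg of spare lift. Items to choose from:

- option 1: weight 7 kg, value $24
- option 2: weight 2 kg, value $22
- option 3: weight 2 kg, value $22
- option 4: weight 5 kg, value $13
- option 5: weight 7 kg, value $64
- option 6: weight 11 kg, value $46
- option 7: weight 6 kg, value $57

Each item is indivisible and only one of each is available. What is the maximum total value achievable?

Check high-value combinations within 15 kg:
- option 2+option 5+option 7: weight 2+7+6=15, value 22+64+57=143
- option 3+option 5+option 7: weight 2+7+6=15, value 22+64+57=143
- option 5+option 7: weight 7+6=13, value 64+57=121
- option 2+option 3+option 4+option 7: weight 2+2+5+6=15, value 22+22+13+57=114
- option 2+option 3+option 5: weight 2+2+7=11, value 22+22+64=108
Best: $143.

$143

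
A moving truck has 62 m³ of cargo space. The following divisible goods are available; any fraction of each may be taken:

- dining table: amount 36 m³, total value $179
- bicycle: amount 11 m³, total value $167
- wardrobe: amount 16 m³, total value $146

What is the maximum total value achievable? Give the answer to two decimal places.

487.03

Take in order of value per unit:
- bicycle (167/11 per unit): all 11 → value 167, running total 167.00
- wardrobe (146/16 per unit): all 16 → value 146, running total 313.00
- dining table (179/36 per unit): 35 of 36 → value 35×179/36 = 174.0278, running total 487.03
Total 487.03.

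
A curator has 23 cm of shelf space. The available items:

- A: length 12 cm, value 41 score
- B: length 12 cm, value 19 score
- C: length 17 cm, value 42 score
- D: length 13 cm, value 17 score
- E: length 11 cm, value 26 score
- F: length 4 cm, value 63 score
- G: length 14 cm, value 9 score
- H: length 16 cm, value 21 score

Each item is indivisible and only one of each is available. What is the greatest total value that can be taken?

105 score

Check high-value combinations within 23 cm:
- C+F: length 17+4=21, value 42+63=105
- A+F: length 12+4=16, value 41+63=104
- E+F: length 11+4=15, value 26+63=89
- F+H: length 4+16=20, value 63+21=84
Best: 105 score.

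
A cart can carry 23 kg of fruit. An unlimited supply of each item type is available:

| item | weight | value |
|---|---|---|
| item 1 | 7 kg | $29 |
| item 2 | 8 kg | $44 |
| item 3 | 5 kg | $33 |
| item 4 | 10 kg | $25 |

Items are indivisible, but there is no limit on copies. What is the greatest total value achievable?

Best value-per-unit is item 3 at 33/5; filling with it alone gives 4×33 = 132.
Optimal mix: 1×item 2 + 3×item 3 → weight 23, value 143.

$143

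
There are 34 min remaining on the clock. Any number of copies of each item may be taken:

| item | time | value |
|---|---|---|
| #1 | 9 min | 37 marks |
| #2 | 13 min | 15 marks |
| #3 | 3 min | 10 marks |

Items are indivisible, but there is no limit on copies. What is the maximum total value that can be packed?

Best value-per-unit is #1 at 37/9; filling with it alone gives 3×37 = 111.
Optimal mix: 3×#1 + 2×#3 → time 33, value 131.

131 marks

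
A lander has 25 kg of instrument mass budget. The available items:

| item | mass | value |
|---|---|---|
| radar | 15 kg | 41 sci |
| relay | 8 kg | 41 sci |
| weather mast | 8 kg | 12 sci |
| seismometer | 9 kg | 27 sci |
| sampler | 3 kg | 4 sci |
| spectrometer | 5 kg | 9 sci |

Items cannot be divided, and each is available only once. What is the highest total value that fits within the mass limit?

82 sci

Check high-value combinations within 25 kg:
- radar+relay: mass 15+8=23, value 41+41=82
- relay+seismometer+sampler+spectrometer: mass 8+9+3+5=25, value 41+27+4+9=81
- relay+weather mast+seismometer: mass 8+8+9=25, value 41+12+27=80
Best: 82 sci.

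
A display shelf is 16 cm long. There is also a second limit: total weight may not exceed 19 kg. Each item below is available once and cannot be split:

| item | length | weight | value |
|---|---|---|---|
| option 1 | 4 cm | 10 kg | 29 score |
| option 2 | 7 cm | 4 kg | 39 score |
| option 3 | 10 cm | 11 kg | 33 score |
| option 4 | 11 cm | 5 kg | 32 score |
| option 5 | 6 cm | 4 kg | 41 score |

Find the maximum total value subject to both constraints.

Feasible sets respecting both limits:
- option 2+option 5: length 13, weight 8, value 80
- option 3+option 5: length 16, weight 15, value 74
- option 1+option 5: length 10, weight 14, value 70
Best: 80 score.

80 score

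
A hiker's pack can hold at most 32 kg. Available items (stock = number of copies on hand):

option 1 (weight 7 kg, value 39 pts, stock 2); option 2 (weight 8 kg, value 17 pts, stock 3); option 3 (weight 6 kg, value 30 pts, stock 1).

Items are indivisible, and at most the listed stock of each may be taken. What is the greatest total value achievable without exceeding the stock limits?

Best selections within weight 32 and stock limits:
- 2×option 1 + 1×option 2 + 1×option 3: weight 28, value 125
- 2×option 1 + 2×option 2: weight 30, value 112
Best: 125 pts.

125 pts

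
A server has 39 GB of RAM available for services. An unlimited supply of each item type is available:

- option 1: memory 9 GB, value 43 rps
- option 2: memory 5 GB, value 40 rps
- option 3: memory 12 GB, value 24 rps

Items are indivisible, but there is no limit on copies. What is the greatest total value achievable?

283 rps

Best value-per-unit is option 2 at 40/5; filling with it alone gives 7×40 = 280.
Optimal mix: 1×option 1 + 6×option 2 → memory 39, value 283.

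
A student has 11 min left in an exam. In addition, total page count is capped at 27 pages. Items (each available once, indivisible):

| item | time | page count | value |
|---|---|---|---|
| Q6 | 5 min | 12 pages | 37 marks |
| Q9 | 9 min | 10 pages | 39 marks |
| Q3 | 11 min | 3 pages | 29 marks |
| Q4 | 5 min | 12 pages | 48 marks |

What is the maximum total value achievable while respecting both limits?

Feasible sets respecting both limits:
- Q6+Q4: time 10, page count 24, value 85
- Q4: time 5, page count 12, value 48
- Q9: time 9, page count 10, value 39
- Q6: time 5, page count 12, value 37
Best: 85 marks.

85 marks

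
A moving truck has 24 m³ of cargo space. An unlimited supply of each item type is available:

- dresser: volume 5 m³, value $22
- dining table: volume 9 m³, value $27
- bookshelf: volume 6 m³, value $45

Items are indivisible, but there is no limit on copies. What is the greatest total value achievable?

Best value-per-unit is bookshelf at 45/6, and filling with it alone uses volume 4×6=24. No mix of the others beats 4×45 = 180.

$180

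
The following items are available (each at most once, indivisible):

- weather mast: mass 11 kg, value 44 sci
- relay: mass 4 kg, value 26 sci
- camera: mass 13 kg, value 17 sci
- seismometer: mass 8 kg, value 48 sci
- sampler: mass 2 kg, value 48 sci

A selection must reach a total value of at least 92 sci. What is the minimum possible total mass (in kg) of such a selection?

Subsets with value ≥ 92, sorted by total mass:
- seismometer+sampler: mass 10, value 96
- weather mast+sampler: mass 13, value 92
Minimum mass: 10 kg.

10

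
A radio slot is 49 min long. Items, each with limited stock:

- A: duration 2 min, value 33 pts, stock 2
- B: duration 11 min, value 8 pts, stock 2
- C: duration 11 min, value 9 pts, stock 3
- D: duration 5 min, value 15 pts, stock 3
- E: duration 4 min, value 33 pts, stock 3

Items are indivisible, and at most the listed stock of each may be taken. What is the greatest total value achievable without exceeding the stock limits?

219 pts

Best selections within duration 49 and stock limits:
- 2×A + 1×C + 3×D + 3×E: duration 42, value 219
- 2×A + 1×B + 3×D + 3×E: duration 42, value 218
Best: 219 pts.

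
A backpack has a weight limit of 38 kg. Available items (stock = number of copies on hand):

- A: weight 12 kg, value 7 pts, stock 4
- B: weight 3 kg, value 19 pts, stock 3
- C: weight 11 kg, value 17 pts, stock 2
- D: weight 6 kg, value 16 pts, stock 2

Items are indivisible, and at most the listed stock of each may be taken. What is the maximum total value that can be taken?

Best selections within weight 38 and stock limits:
- 3×B + 2×C + 1×D: weight 37, value 107
- 3×B + 1×C + 2×D: weight 32, value 106
- 1×A + 3×B + 1×C + 1×D: weight 38, value 97
- 1×A + 3×B + 2×D: weight 33, value 96
Best: 107 pts.

107 pts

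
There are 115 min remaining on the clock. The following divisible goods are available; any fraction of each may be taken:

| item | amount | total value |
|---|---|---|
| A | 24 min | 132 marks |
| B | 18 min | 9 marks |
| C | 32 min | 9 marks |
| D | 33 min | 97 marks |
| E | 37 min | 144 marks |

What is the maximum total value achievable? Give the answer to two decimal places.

382.84

Take in order of value per unit:
- A (132/24 per unit): all 24 → value 132, running total 132.00
- E (144/37 per unit): all 37 → value 144, running total 276.00
- D (97/33 per unit): all 33 → value 97, running total 373.00
- B (9/18 per unit): all 18 → value 9, running total 382.00
- C (9/32 per unit): 3 of 32 → value 3×9/32 = 0.8438, running total 382.84
Total 382.84.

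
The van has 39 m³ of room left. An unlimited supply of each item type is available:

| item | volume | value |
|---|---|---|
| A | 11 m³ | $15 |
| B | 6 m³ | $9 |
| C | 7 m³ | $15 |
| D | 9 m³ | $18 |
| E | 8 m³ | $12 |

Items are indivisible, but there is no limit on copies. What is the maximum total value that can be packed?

$81

Best value-per-unit is C at 15/7; filling with it alone gives 5×15 = 75.
Optimal mix: 3×C + 2×D → volume 39, value 81.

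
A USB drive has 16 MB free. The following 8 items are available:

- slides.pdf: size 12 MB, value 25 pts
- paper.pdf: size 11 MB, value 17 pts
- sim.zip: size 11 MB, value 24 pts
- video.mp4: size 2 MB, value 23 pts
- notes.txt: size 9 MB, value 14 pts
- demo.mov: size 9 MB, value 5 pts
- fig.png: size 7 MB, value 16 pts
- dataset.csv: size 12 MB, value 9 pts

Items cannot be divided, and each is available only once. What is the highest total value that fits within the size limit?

48 pts

Check high-value combinations within 16 MB:
- slides.pdf+video.mp4: size 12+2=14, value 25+23=48
- sim.zip+video.mp4: size 11+2=13, value 24+23=47
- paper.pdf+video.mp4: size 11+2=13, value 17+23=40
- video.mp4+fig.png: size 2+7=9, value 23+16=39
Best: 48 pts.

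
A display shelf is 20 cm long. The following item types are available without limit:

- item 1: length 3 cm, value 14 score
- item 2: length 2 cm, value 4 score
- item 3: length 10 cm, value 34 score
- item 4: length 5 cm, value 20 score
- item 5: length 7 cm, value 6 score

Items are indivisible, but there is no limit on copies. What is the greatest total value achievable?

90 score

Best value-per-unit is item 1 at 14/3; filling with it alone gives 6×14 = 84.
Optimal mix: 5×item 1 + 1×item 4 → length 20, value 90.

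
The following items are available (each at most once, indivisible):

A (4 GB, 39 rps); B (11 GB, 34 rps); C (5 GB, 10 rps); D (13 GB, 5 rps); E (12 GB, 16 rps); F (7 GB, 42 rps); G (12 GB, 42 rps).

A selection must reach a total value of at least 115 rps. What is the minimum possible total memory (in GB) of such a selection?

22

Subsets with value ≥ 115, sorted by total memory:
- A+B+F: memory 22, value 115
- A+F+G: memory 23, value 123
- A+B+C+F: memory 27, value 125
- A+B+G: memory 27, value 115
Minimum memory: 22 GB.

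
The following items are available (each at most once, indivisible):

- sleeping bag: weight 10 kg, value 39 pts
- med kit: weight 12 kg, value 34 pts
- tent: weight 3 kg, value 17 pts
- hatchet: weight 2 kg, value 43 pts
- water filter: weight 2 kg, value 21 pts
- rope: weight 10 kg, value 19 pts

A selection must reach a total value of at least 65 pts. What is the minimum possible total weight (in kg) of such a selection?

7

Subsets with value ≥ 65, sorted by total weight:
- tent+hatchet+water filter: weight 7, value 81
- sleeping bag+hatchet: weight 12, value 82
- sleeping bag+hatchet+water filter: weight 14, value 103
- hatchet+water filter+rope: weight 14, value 83
Minimum weight: 7 kg.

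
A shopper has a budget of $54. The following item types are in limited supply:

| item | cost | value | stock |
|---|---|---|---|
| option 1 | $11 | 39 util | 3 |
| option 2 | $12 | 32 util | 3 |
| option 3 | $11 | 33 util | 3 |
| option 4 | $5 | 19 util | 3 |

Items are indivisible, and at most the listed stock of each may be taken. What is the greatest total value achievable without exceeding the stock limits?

188 util

Top feasible selections:
- 3×option 1 + 1×option 3 + 2×option 4: cost 54, value 188
- 2×option 1 + 2×option 3 + 2×option 4: cost 54, value 182
- 1×option 1 + 3×option 3 + 2×option 4: cost 54, value 176
- 3×option 1 + 3×option 4: cost 48, value 174
Best: 188 util.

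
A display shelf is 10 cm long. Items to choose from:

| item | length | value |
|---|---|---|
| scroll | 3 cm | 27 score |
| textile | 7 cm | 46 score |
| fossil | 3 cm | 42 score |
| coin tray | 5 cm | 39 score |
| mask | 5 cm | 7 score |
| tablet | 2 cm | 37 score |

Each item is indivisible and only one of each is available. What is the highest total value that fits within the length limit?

This is a 0/1 knapsack; check combinations near the capacity.
- fossil+coin tray+tablet: length 3+5+2=10, value 42+39+37=118
- scroll+fossil+tablet: length 3+3+2=8, value 27+42+37=106
- scroll+coin tray+tablet: length 3+5+2=10, value 27+39+37=103
- textile+fossil: length 7+3=10, value 46+42=88
- fossil+mask+tablet: length 3+5+2=10, value 42+7+37=86
Best: 118 score.

118 score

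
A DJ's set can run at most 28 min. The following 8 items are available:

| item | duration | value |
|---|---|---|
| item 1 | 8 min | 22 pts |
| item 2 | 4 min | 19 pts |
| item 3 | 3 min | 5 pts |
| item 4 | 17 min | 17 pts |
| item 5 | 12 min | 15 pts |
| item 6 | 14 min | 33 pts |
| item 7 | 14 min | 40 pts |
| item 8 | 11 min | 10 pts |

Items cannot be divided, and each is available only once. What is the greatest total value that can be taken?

81 pts

Check high-value combinations within 28 min:
- item 1+item 2+item 7: duration 8+4+14=26, value 22+19+40=81
- item 1+item 2+item 6: duration 8+4+14=26, value 22+19+33=74
- item 6+item 7: duration 14+14=28, value 33+40=73
Best: 81 pts.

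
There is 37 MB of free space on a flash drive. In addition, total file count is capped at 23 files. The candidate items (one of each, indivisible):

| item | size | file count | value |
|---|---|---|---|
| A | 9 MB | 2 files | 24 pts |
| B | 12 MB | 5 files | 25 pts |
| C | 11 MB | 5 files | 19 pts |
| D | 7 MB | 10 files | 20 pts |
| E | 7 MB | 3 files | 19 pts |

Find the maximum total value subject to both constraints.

Feasible sets respecting both limits:
- A+B+D+E: size 35, file count 20, value 88
- B+C+D+E: size 37, file count 23, value 83
- A+C+D+E: size 34, file count 20, value 82
- A+B+D: size 28, file count 17, value 69
Best: 88 pts.

88 pts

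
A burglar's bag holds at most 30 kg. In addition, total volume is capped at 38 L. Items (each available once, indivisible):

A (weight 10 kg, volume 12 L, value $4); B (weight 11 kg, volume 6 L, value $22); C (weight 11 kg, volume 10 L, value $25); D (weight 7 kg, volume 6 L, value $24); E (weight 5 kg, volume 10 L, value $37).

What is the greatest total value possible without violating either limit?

$86

Feasible sets respecting both limits:
- C+D+E: weight 23, volume 26, value 86
- B+C+E: weight 27, volume 26, value 84
- B+D+E: weight 23, volume 22, value 83
Best: $86.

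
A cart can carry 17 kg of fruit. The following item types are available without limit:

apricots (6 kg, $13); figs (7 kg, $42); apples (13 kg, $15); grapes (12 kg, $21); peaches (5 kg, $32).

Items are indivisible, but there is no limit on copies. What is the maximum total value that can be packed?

Best value-per-unit is peaches at 32/5; filling with it alone gives 3×32 = 96.
Optimal mix: 1×figs + 2×peaches → weight 17, value 106.

$106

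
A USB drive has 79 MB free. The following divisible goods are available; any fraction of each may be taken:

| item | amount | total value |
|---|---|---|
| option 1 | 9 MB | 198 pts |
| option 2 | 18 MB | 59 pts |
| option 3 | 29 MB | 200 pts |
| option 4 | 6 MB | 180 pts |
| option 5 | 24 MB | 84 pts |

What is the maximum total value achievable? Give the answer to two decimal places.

Take in order of value per unit:
- option 4 (180/6 per unit): all 6 → value 180, running total 180.00
- option 1 (198/9 per unit): all 9 → value 198, running total 378.00
- option 3 (200/29 per unit): all 29 → value 200, running total 578.00
- option 5 (84/24 per unit): all 24 → value 84, running total 662.00
- option 2 (59/18 per unit): 11 of 18 → value 11×59/18 = 36.0556, running total 698.06
Total 698.06.

698.06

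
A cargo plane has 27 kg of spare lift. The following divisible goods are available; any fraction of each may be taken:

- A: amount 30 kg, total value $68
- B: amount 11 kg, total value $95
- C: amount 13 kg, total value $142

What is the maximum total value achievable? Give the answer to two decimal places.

243.80

Take in order of value per unit:
- C (142/13 per unit): all 13 → value 142, running total 142.00
- B (95/11 per unit): all 11 → value 95, running total 237.00
- A (68/30 per unit): 3 of 30 → value 3×68/30 = 6.8000, running total 243.80
Total 243.80.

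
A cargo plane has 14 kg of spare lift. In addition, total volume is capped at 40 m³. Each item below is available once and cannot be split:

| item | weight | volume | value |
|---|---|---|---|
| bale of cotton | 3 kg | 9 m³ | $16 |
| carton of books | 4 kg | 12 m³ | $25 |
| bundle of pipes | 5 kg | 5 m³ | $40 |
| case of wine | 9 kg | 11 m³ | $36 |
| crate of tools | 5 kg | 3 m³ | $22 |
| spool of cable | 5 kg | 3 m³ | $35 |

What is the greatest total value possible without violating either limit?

$100

Feasible sets respecting both limits:
- carton of books+bundle of pipes+spool of cable: weight 14, volume 20, value 100
- bale of cotton+bundle of pipes+spool of cable: weight 13, volume 17, value 91
- carton of books+bundle of pipes+crate of tools: weight 14, volume 20, value 87
- carton of books+crate of tools+spool of cable: weight 14, volume 18, value 82
Best: $100.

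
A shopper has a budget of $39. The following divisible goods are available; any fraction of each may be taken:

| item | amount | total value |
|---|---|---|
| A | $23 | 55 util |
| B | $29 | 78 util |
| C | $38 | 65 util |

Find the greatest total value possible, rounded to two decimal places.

Take in order of value per unit:
- B (78/29 per unit): all 29 → value 78, running total 78.00
- A (55/23 per unit): 10 of 23 → value 10×55/23 = 23.9130, running total 101.91
Total 101.91.

101.91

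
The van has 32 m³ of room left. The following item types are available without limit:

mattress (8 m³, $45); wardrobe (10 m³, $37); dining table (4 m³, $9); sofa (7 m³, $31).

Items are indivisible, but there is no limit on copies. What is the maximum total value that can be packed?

Best value-per-unit is mattress at 45/8, and filling with it alone uses volume 4×8=32. No mix of the others beats 4×45 = 180.

$180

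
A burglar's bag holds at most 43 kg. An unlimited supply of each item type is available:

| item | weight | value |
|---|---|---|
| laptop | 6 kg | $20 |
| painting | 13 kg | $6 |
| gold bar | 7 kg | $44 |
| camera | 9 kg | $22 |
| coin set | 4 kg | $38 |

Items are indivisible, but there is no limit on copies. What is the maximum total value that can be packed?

$386

Best value-per-unit is coin set at 38/4; filling with it alone gives 10×38 = 380.
Optimal mix: 1×gold bar + 9×coin set → weight 43, value 386.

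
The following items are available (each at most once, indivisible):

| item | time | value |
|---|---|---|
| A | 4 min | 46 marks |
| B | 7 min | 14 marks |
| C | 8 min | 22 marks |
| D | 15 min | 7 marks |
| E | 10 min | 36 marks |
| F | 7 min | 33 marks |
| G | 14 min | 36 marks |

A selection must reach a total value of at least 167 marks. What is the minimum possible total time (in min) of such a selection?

Subsets with value ≥ 167, sorted by total time:
- A+C+E+F+G: time 43, value 173
- A+B+C+E+F+G: time 50, value 187
Minimum time: 43 min.

43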